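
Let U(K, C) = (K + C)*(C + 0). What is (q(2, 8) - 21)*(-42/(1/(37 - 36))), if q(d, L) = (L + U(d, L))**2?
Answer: -324366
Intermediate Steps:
U(K, C) = C*(C + K) (U(K, C) = (C + K)*C = C*(C + K))
q(d, L) = (L + L*(L + d))**2
(q(2, 8) - 21)*(-42/(1/(37 - 36))) = (8**2*(1 + 8 + 2)**2 - 21)*(-42/(1/(37 - 36))) = (64*11**2 - 21)*(-42/(1/1)) = (64*121 - 21)*(-42/1) = (7744 - 21)*(-42*1) = 7723*(-42) = -324366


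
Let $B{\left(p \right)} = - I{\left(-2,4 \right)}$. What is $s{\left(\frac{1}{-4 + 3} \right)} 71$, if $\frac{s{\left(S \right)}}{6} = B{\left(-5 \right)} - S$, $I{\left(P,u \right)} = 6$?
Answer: $-2130$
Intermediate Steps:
$B{\left(p \right)} = -6$ ($B{\left(p \right)} = \left(-1\right) 6 = -6$)
$s{\left(S \right)} = -36 - 6 S$ ($s{\left(S \right)} = 6 \left(-6 - S\right) = -36 - 6 S$)
$s{\left(\frac{1}{-4 + 3} \right)} 71 = \left(-36 - \frac{6}{-4 + 3}\right) 71 = \left(-36 - \frac{6}{-1}\right) 71 = \left(-36 - -6\right) 71 = \left(-36 + 6\right) 71 = \left(-30\right) 71 = -2130$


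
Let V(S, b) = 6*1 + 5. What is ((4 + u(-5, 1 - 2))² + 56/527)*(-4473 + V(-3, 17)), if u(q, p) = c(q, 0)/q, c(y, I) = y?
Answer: -59036722/527 ≈ -1.1202e+5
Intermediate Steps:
V(S, b) = 11 (V(S, b) = 6 + 5 = 11)
u(q, p) = 1 (u(q, p) = q/q = 1)
((4 + u(-5, 1 - 2))² + 56/527)*(-4473 + V(-3, 17)) = ((4 + 1)² + 56/527)*(-4473 + 11) = (5² + 56*(1/527))*(-4462) = (25 + 56/527)*(-4462) = (13231/527)*(-4462) = -59036722/527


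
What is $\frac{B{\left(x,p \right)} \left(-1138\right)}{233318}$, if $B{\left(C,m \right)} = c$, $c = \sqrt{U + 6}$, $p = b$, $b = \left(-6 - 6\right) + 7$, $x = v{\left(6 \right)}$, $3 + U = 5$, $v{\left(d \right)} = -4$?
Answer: $- \frac{1138 \sqrt{2}}{116659} \approx -0.013796$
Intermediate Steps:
$U = 2$ ($U = -3 + 5 = 2$)
$x = -4$
$b = -5$ ($b = -12 + 7 = -5$)
$p = -5$
$c = 2 \sqrt{2}$ ($c = \sqrt{2 + 6} = \sqrt{8} = 2 \sqrt{2} \approx 2.8284$)
$B{\left(C,m \right)} = 2 \sqrt{2}$
$\frac{B{\left(x,p \right)} \left(-1138\right)}{233318} = \frac{2 \sqrt{2} \left(-1138\right)}{233318} = - 2276 \sqrt{2} \cdot \frac{1}{233318} = - \frac{1138 \sqrt{2}}{116659}$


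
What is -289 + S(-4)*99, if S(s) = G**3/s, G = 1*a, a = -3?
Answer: 1517/4 ≈ 379.25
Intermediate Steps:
G = -3 (G = 1*(-3) = -3)
S(s) = -27/s (S(s) = (-3)**3/s = -27/s)
-289 + S(-4)*99 = -289 - 27/(-4)*99 = -289 - 27*(-1/4)*99 = -289 + (27/4)*99 = -289 + 2673/4 = 1517/4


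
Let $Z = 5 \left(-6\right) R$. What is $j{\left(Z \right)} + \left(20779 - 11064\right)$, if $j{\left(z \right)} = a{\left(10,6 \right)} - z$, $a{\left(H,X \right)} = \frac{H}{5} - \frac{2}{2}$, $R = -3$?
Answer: $9626$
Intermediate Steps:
$a{\left(H,X \right)} = -1 + \frac{H}{5}$ ($a{\left(H,X \right)} = H \frac{1}{5} - 1 = \frac{H}{5} - 1 = -1 + \frac{H}{5}$)
$Z = 90$ ($Z = 5 \left(-6\right) \left(-3\right) = \left(-30\right) \left(-3\right) = 90$)
$j{\left(z \right)} = 1 - z$ ($j{\left(z \right)} = \left(-1 + \frac{1}{5} \cdot 10\right) - z = \left(-1 + 2\right) - z = 1 - z$)
$j{\left(Z \right)} + \left(20779 - 11064\right) = \left(1 - 90\right) + \left(20779 - 11064\right) = \left(1 - 90\right) + 9715 = -89 + 9715 = 9626$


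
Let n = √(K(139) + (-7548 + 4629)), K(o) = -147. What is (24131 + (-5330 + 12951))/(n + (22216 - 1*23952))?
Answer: -3937248/215483 - 2268*I*√3066/215483 ≈ -18.272 - 0.5828*I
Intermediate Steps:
n = I*√3066 (n = √(-147 + (-7548 + 4629)) = √(-147 - 2919) = √(-3066) = I*√3066 ≈ 55.371*I)
(24131 + (-5330 + 12951))/(n + (22216 - 1*23952)) = (24131 + (-5330 + 12951))/(I*√3066 + (22216 - 1*23952)) = (24131 + 7621)/(I*√3066 + (22216 - 23952)) = 31752/(I*√3066 - 1736) = 31752/(-1736 + I*√3066)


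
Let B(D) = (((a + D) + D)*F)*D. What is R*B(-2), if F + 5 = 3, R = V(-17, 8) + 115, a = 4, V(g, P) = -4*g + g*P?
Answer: 0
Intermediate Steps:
V(g, P) = -4*g + P*g
R = 47 (R = -17*(-4 + 8) + 115 = -17*4 + 115 = -68 + 115 = 47)
F = -2 (F = -5 + 3 = -2)
B(D) = D*(-8 - 4*D) (B(D) = (((4 + D) + D)*(-2))*D = ((4 + 2*D)*(-2))*D = (-8 - 4*D)*D = D*(-8 - 4*D))
R*B(-2) = 47*(-4*(-2)*(2 - 2)) = 47*(-4*(-2)*0) = 47*0 = 0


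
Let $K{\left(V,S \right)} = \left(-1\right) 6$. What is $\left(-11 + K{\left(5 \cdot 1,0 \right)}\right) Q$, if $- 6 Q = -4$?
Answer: $- \frac{34}{3} \approx -11.333$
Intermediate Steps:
$Q = \frac{2}{3}$ ($Q = \left(- \frac{1}{6}\right) \left(-4\right) = \frac{2}{3} \approx 0.66667$)
$K{\left(V,S \right)} = -6$
$\left(-11 + K{\left(5 \cdot 1,0 \right)}\right) Q = \left(-11 - 6\right) \frac{2}{3} = \left(-17\right) \frac{2}{3} = - \frac{34}{3}$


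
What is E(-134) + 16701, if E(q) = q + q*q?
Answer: 34523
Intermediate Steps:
E(q) = q + q²
E(-134) + 16701 = -134*(1 - 134) + 16701 = -134*(-133) + 16701 = 17822 + 16701 = 34523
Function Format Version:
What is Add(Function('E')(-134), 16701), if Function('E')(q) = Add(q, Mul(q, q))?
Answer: 34523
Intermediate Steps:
Function('E')(q) = Add(q, Pow(q, 2))
Add(Function('E')(-134), 16701) = Add(Mul(-134, Add(1, -134)), 16701) = Add(Mul(-134, -133), 16701) = Add(17822, 16701) = 34523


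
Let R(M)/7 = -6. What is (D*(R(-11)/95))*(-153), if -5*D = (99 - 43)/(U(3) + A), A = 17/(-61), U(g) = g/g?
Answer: -5487804/5225 ≈ -1050.3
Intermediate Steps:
U(g) = 1
R(M) = -42 (R(M) = 7*(-6) = -42)
A = -17/61 (A = 17*(-1/61) = -17/61 ≈ -0.27869)
D = -854/55 (D = -(99 - 43)/(5*(1 - 17/61)) = -56/(5*44/61) = -56*61/(5*44) = -⅕*854/11 = -854/55 ≈ -15.527)
(D*(R(-11)/95))*(-153) = -(-35868)/(55*95)*(-153) = -854/55*(-42/95)*(-153) = (35868/5225)*(-153) = -5487804/5225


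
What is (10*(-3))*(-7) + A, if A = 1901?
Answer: 2111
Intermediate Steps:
(10*(-3))*(-7) + A = (10*(-3))*(-7) + 1901 = -30*(-7) + 1901 = 210 + 1901 = 2111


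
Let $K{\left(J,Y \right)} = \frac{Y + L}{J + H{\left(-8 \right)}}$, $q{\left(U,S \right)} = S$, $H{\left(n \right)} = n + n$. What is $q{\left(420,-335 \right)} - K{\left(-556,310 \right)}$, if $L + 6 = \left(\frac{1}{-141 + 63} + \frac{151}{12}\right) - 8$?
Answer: $- \frac{29844583}{89232} \approx -334.46$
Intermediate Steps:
$H{\left(n \right)} = 2 n$
$L = - \frac{223}{156}$ ($L = -6 - \left(- \frac{55}{12} - \frac{1}{-141 + 63}\right) = -6 - \left(- \frac{55}{12} + \frac{1}{78}\right) = -6 + \left(\left(- \frac{1}{78} + \frac{151}{12}\right) - 8\right) = -6 + \left(\frac{1961}{156} - 8\right) = -6 + \frac{713}{156} = - \frac{223}{156} \approx -1.4295$)
$K{\left(J,Y \right)} = \frac{- \frac{223}{156} + Y}{-16 + J}$ ($K{\left(J,Y \right)} = \frac{Y - \frac{223}{156}}{J + 2 \left(-8\right)} = \frac{- \frac{223}{156} + Y}{J - 16} = \frac{- \frac{223}{156} + Y}{-16 + J}$)
$q{\left(420,-335 \right)} - K{\left(-556,310 \right)} = -335 - \frac{- \frac{223}{156} + 310}{-16 - 556} = -335 - \frac{1}{-572} \cdot \frac{48137}{156} = -335 - \left(- \frac{1}{572}\right) \frac{48137}{156} = -335 - - \frac{48137}{89232} = -335 + \frac{48137}{89232} = - \frac{29844583}{89232}$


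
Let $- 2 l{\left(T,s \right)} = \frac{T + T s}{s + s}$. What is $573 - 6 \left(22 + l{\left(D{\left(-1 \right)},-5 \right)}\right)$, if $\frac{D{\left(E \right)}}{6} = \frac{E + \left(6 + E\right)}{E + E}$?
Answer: $\frac{2133}{5} \approx 426.6$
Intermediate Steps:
$D{\left(E \right)} = \frac{3 \left(6 + 2 E\right)}{E}$ ($D{\left(E \right)} = 6 \frac{E + \left(6 + E\right)}{E + E} = 6 \frac{6 + 2 E}{2 E} = \frac{3 \left(6 + 2 E\right)}{E}$)
$l{\left(T,s \right)} = - \frac{T + T s}{4 s}$ ($l{\left(T,s \right)} = - \frac{\left(T + T s\right) \frac{1}{s + s}}{2} = - \frac{\left(T + T s\right) \frac{1}{2 s}}{2} = - \frac{\frac{1}{2} \frac{1}{s} \left(T + T s\right)}{2} = - \frac{T + T s}{4 s}$)
$573 - 6 \left(22 + l{\left(D{\left(-1 \right)},-5 \right)}\right) = 573 - 6 \left(22 - \frac{\left(6 + \frac{18}{-1}\right) \left(1 - 5\right)}{4 \left(-5\right)}\right) = 573 - 6 \left(22 - \frac{1}{4} \left(6 + 18 \left(-1\right)\right) \left(- \frac{1}{5}\right) \left(-4\right)\right) = 573 - 6 \left(22 - \frac{1}{4} \left(6 - 18\right) \left(- \frac{1}{5}\right) \left(-4\right)\right) = 573 - 6 \left(22 - \left(-3\right) \left(- \frac{1}{5}\right) \left(-4\right)\right) = 573 - 6 \left(22 + \frac{12}{5}\right) = 573 - 6 \cdot \frac{122}{5} = 573 - \frac{732}{5} = \frac{2133}{5}$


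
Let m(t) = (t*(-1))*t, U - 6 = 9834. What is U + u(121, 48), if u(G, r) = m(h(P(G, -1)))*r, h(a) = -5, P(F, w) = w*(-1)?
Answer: 8640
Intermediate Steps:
U = 9840 (U = 6 + 9834 = 9840)
P(F, w) = -w
m(t) = -t² (m(t) = (-t)*t = -t²)
u(G, r) = -25*r (u(G, r) = (-1*(-5)²)*r = (-1*25)*r = -25*r)
U + u(121, 48) = 9840 - 25*48 = 9840 - 1200 = 8640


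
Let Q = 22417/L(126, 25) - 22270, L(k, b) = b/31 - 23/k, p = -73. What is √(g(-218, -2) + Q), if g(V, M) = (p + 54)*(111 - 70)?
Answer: 3*√8499819777/2437 ≈ 113.49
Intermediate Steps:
L(k, b) = -23/k + b/31 (L(k, b) = b*(1/31) - 23/k = b/31 - 23/k = -23/k + b/31)
g(V, M) = -779 (g(V, M) = (-73 + 54)*(111 - 70) = -19*41 = -779)
Q = 33288812/2437 (Q = 22417/(-23/126 + (1/31)*25) - 22270 = 22417/(-23*1/126 + 25/31) - 22270 = 22417/(-23/126 + 25/31) - 22270 = 22417/(2437/3906) - 22270 = 22417*(3906/2437) - 22270 = 87560802/2437 - 22270 = 33288812/2437 ≈ 13660.)
√(g(-218, -2) + Q) = √(-779 + 33288812/2437) = √(31390389/2437) = 3*√8499819777/2437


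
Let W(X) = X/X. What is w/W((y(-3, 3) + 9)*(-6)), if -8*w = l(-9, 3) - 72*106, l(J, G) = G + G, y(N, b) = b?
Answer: 3813/4 ≈ 953.25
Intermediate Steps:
W(X) = 1
l(J, G) = 2*G
w = 3813/4 (w = -(2*3 - 72*106)/8 = -(6 - 7632)/8 = -1/8*(-7626) = 3813/4 ≈ 953.25)
w/W((y(-3, 3) + 9)*(-6)) = (3813/4)/1 = (3813/4)*1 = 3813/4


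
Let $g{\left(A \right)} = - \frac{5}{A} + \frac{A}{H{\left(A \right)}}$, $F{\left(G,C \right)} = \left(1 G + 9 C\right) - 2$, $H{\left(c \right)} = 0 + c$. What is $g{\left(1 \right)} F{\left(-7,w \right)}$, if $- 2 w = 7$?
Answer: $162$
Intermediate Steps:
$w = - \frac{7}{2}$ ($w = \left(- \frac{1}{2}\right) 7 = - \frac{7}{2} \approx -3.5$)
$H{\left(c \right)} = c$
$F{\left(G,C \right)} = -2 + G + 9 C$ ($F{\left(G,C \right)} = \left(G + 9 C\right) - 2 = -2 + G + 9 C$)
$g{\left(A \right)} = 1 - \frac{5}{A}$ ($g{\left(A \right)} = - \frac{5}{A} + \frac{A}{A} = - \frac{5}{A} + 1 = 1 - \frac{5}{A}$)
$g{\left(1 \right)} F{\left(-7,w \right)} = \frac{-5 + 1}{1} \left(-2 - 7 + 9 \left(- \frac{7}{2}\right)\right) = 1 \left(-4\right) \left(-2 - 7 - \frac{63}{2}\right) = \left(-4\right) \left(- \frac{81}{2}\right) = 162$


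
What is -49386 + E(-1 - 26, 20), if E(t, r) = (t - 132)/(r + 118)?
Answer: -2271809/46 ≈ -49387.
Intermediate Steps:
E(t, r) = (-132 + t)/(118 + r)
-49386 + E(-1 - 26, 20) = -49386 + (-132 + (-1 - 26))/(118 + 20) = -49386 + (-132 - 27)/138 = -49386 + (1/138)*(-159) = -49386 - 53/46 = -2271809/46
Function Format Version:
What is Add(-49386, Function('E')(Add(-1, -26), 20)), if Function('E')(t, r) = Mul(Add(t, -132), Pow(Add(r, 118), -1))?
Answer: Rational(-2271809, 46) ≈ -49387.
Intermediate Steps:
Function('E')(t, r) = Mul(Pow(Add(118, r), -1), Add(-132, t)) (Function('E')(t, r) = Mul(Add(-132, t), Pow(Add(118, r), -1)) = Mul(Pow(Add(118, r), -1), Add(-132, t)))
Add(-49386, Function('E')(Add(-1, -26), 20)) = Add(-49386, Mul(Pow(Add(118, 20), -1), Add(-132, Add(-1, -26)))) = Add(-49386, Mul(Pow(138, -1), Add(-132, -27))) = Add(-49386, Mul(Rational(1, 138), -159)) = Add(-49386, Rational(-53, 46)) = Rational(-2271809, 46)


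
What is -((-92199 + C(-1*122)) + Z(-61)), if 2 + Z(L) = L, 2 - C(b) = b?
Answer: 92138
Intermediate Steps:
C(b) = 2 - b
Z(L) = -2 + L
-((-92199 + C(-1*122)) + Z(-61)) = -((-92199 + (2 - (-1)*122)) + (-2 - 61)) = -((-92199 + (2 - 1*(-122))) - 63) = -((-92199 + (2 + 122)) - 63) = -((-92199 + 124) - 63) = -(-92075 - 63) = -1*(-92138) = 92138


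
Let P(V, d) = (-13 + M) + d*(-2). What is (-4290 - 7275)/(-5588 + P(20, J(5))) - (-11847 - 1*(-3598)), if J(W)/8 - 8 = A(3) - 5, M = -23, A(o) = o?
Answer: 9439169/1144 ≈ 8251.0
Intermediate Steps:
J(W) = 48 (J(W) = 64 + 8*(3 - 5) = 64 + 8*(-2) = 64 - 16 = 48)
P(V, d) = -36 - 2*d (P(V, d) = (-13 - 23) + d*(-2) = -36 - 2*d)
(-4290 - 7275)/(-5588 + P(20, J(5))) - (-11847 - 1*(-3598)) = (-4290 - 7275)/(-5588 + (-36 - 2*48)) - (-11847 - 1*(-3598)) = -11565/(-5588 + (-36 - 96)) - (-11847 + 3598) = -11565/(-5588 - 132) - 1*(-8249) = -11565/(-5720) + 8249 = -11565*(-1/5720) + 8249 = 2313/1144 + 8249 = 9439169/1144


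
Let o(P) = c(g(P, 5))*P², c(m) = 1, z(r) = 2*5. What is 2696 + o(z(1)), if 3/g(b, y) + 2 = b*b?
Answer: 2796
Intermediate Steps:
z(r) = 10
g(b, y) = 3/(-2 + b²) (g(b, y) = 3/(-2 + b*b) = 3/(-2 + b²))
o(P) = P² (o(P) = 1*P² = P²)
2696 + o(z(1)) = 2696 + 10² = 2696 + 100 = 2796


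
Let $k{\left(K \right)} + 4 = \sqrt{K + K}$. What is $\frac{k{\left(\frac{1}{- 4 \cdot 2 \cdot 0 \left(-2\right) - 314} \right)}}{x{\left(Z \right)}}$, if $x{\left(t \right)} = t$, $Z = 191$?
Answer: $- \frac{4}{191} + \frac{i \sqrt{157}}{29987} \approx -0.020942 + 0.00041785 i$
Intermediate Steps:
$k{\left(K \right)} = -4 + \sqrt{2} \sqrt{K}$ ($k{\left(K \right)} = -4 + \sqrt{K + K} = -4 + \sqrt{2 K} = -4 + \sqrt{2} \sqrt{K}$)
$\frac{k{\left(\frac{1}{- 4 \cdot 2 \cdot 0 \left(-2\right) - 314} \right)}}{x{\left(Z \right)}} = \frac{-4 + \sqrt{2} \sqrt{\frac{1}{- 4 \cdot 2 \cdot 0 \left(-2\right) - 314}}}{191} = \left(-4 + \sqrt{2} \sqrt{\frac{1}{- 4 \cdot 0 \left(-2\right) - 314}}\right) \frac{1}{191} = \left(-4 + \sqrt{2} \sqrt{\frac{1}{\left(-4\right) 0 - 314}}\right) \frac{1}{191} = \left(-4 + \sqrt{2} \sqrt{\frac{1}{0 - 314}}\right) \frac{1}{191} = \left(-4 + \sqrt{2} \sqrt{\frac{1}{-314}}\right) \frac{1}{191} = \left(-4 + \sqrt{2} \sqrt{- \frac{1}{314}}\right) \frac{1}{191} = \left(-4 + \sqrt{2} \frac{i \sqrt{314}}{314}\right) \frac{1}{191} = \left(-4 + \frac{i \sqrt{157}}{157}\right) \frac{1}{191} = - \frac{4}{191} + \frac{i \sqrt{157}}{29987}$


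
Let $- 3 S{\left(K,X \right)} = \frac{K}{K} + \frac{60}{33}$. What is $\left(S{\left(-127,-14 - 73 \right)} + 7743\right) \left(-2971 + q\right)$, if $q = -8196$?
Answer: $- \frac{2853034496}{33} \approx -8.6456 \cdot 10^{7}$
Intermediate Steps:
$S{\left(K,X \right)} = - \frac{31}{33}$ ($S{\left(K,X \right)} = - \frac{\frac{K}{K} + \frac{60}{33}}{3} = - \frac{1 + 60 \cdot \frac{1}{33}}{3} = - \frac{1 + \frac{20}{11}}{3} = \left(- \frac{1}{3}\right) \frac{31}{11} = - \frac{31}{33}$)
$\left(S{\left(-127,-14 - 73 \right)} + 7743\right) \left(-2971 + q\right) = \left(- \frac{31}{33} + 7743\right) \left(-2971 - 8196\right) = \frac{255488}{33} \left(-11167\right) = - \frac{2853034496}{33}$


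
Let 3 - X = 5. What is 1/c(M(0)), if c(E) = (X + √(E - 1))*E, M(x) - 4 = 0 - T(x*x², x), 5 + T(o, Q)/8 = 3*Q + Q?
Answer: 1/858 + √43/1716 ≈ 0.0049869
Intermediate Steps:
X = -2 (X = 3 - 1*5 = 3 - 5 = -2)
T(o, Q) = -40 + 32*Q (T(o, Q) = -40 + 8*(3*Q + Q) = -40 + 8*(4*Q) = -40 + 32*Q)
M(x) = 44 - 32*x (M(x) = 4 + (0 - (-40 + 32*x)) = 4 + (0 + (40 - 32*x)) = 4 + (40 - 32*x) = 44 - 32*x)
c(E) = E*(-2 + √(-1 + E)) (c(E) = (-2 + √(E - 1))*E = (-2 + √(-1 + E))*E = E*(-2 + √(-1 + E)))
1/c(M(0)) = 1/((44 - 32*0)*(-2 + √(-1 + (44 - 32*0)))) = 1/((44 + 0)*(-2 + √(-1 + (44 + 0)))) = 1/(44*(-2 + √(-1 + 44))) = 1/(44*(-2 + √43)) = 1/(-88 + 44*√43)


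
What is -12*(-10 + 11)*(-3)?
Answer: 36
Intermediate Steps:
-12*(-10 + 11)*(-3) = -12*1*(-3) = -12*(-3) = 36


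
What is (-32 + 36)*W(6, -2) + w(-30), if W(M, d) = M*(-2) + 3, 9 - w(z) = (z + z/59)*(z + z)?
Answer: -109593/59 ≈ -1857.5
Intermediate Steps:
w(z) = 9 - 120*z**2/59 (w(z) = 9 - (z + z/59)*(z + z) = 9 - (z + z*(1/59))*2*z = 9 - (z + z/59)*2*z = 9 - 60*z/59*2*z = 9 - 120*z**2/59)
W(M, d) = 3 - 2*M (W(M, d) = -2*M + 3 = 3 - 2*M)
(-32 + 36)*W(6, -2) + w(-30) = (-32 + 36)*(3 - 2*6) + (9 - 120/59*(-30)**2) = 4*(3 - 12) + (9 - 120/59*900) = 4*(-9) + (9 - 108000/59) = -36 - 107469/59 = -109593/59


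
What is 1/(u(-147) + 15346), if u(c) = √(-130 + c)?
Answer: 15346/235499993 - I*√277/235499993 ≈ 6.5163e-5 - 7.0672e-8*I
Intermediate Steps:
1/(u(-147) + 15346) = 1/(√(-130 - 147) + 15346) = 1/(√(-277) + 15346) = 1/(I*√277 + 15346) = 1/(15346 + I*√277)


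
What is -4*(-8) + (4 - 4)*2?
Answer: 32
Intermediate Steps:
-4*(-8) + (4 - 4)*2 = 32 + 0*2 = 32 + 0 = 32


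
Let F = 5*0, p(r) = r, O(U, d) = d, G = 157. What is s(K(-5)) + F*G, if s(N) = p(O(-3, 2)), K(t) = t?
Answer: 2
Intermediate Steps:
s(N) = 2
F = 0
s(K(-5)) + F*G = 2 + 0*157 = 2 + 0 = 2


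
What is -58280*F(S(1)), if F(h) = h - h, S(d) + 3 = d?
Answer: 0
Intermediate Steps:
S(d) = -3 + d
F(h) = 0
-58280*F(S(1)) = -58280*0 = 0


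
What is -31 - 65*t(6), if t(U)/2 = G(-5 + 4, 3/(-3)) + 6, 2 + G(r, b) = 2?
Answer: -811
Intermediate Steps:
G(r, b) = 0 (G(r, b) = -2 + 2 = 0)
t(U) = 12 (t(U) = 2*(0 + 6) = 2*6 = 12)
-31 - 65*t(6) = -31 - 65*12 = -31 - 780 = -811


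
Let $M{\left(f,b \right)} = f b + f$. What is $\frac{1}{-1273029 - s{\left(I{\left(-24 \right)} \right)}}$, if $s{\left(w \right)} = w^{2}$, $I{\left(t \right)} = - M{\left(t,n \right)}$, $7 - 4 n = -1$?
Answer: $- \frac{1}{1278213} \approx -7.8234 \cdot 10^{-7}$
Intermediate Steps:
$n = 2$ ($n = \frac{7}{4} - - \frac{1}{4} = \frac{7}{4} + \frac{1}{4} = 2$)
$M{\left(f,b \right)} = f + b f$ ($M{\left(f,b \right)} = b f + f = f + b f$)
$I{\left(t \right)} = - 3 t$ ($I{\left(t \right)} = - t \left(1 + 2\right) = - t 3 = - 3 t$)
$\frac{1}{-1273029 - s{\left(I{\left(-24 \right)} \right)}} = \frac{1}{-1273029 - \left(\left(-3\right) \left(-24\right)\right)^{2}} = \frac{1}{-1273029 - 72^{2}} = \frac{1}{-1273029 - 5184} = \frac{1}{-1278213} = - \frac{1}{1278213}$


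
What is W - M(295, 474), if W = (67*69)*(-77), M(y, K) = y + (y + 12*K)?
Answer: -362249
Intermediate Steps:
M(y, K) = 2*y + 12*K
W = -355971 (W = 4623*(-77) = -355971)
W - M(295, 474) = -355971 - (2*295 + 12*474) = -355971 - (590 + 5688) = -355971 - 1*6278 = -355971 - 6278 = -362249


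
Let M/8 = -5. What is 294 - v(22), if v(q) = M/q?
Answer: 3254/11 ≈ 295.82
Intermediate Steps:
M = -40 (M = 8*(-5) = -40)
v(q) = -40/q
294 - v(22) = 294 - (-40)/22 = 294 - 1*(-20/11) = 294 + 20/11 = 3254/11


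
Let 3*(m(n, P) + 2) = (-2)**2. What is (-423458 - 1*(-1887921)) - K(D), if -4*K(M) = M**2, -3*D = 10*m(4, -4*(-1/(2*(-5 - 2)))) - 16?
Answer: 118622659/81 ≈ 1.4645e+6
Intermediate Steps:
m(n, P) = -2/3 (m(n, P) = -2 + (1/3)*(-2)**2 = -2 + (1/3)*4 = -2 + 4/3 = -2/3)
D = 68/9 (D = -(10*(-2/3) - 16)/3 = -(-20/3 - 16)/3 = -1/3*(-68/3) = 68/9 ≈ 7.5556)
K(M) = -M**2/4
(-423458 - 1*(-1887921)) - K(D) = (-423458 - 1*(-1887921)) - (-1)*(68/9)**2/4 = (-423458 + 1887921) - (-1)*4624/(4*81) = 1464463 - 1*(-1156/81) = 1464463 + 1156/81 = 118622659/81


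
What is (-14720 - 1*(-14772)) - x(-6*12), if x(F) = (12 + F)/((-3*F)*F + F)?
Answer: 67699/1302 ≈ 51.996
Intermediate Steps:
x(F) = (12 + F)/(F - 3*F²) (x(F) = (12 + F)/(-3*F² + F) = (12 + F)/(F - 3*F²))
(-14720 - 1*(-14772)) - x(-6*12) = (-14720 - 1*(-14772)) - (-12 - (-6)*12)/(((-6*12))*(-1 + 3*(-6*12))) = (-14720 + 14772) - (-12 - 1*(-72))/((-72)*(-1 + 3*(-72))) = 52 - (-1)*(-12 + 72)/(72*(-1 - 216)) = 52 - (-1)*60/(72*(-217)) = 52 - (-1)*(-1)*60/(72*217) = 52 - 1*5/1302 = 52 - 5/1302 = 67699/1302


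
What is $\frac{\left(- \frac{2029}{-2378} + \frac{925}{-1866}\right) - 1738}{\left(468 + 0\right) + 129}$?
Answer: $- \frac{1927631090}{662274189} \approx -2.9106$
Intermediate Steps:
$\frac{\left(- \frac{2029}{-2378} + \frac{925}{-1866}\right) - 1738}{\left(468 + 0\right) + 129} = \frac{\left(\left(-2029\right) \left(- \frac{1}{2378}\right) + 925 \left(- \frac{1}{1866}\right)\right) - 1738}{468 + 129} = \frac{\left(\frac{2029}{2378} - \frac{925}{1866}\right) - 1738}{597} = \left(\frac{396616}{1109337} - 1738\right) \frac{1}{597} = \left(- \frac{1927631090}{1109337}\right) \frac{1}{597} = - \frac{1927631090}{662274189}$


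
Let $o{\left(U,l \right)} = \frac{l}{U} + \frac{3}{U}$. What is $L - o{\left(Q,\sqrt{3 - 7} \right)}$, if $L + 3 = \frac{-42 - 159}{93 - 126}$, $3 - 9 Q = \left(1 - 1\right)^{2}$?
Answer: $- \frac{65}{11} - 6 i \approx -5.9091 - 6.0 i$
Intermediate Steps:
$Q = \frac{1}{3}$ ($Q = \frac{1}{3} - \frac{\left(1 - 1\right)^{2}}{9} = \frac{1}{3} - \frac{0^{2}}{9} = \frac{1}{3} - 0 = \frac{1}{3} + 0 = \frac{1}{3} \approx 0.33333$)
$o{\left(U,l \right)} = \frac{3}{U} + \frac{l}{U}$
$L = \frac{34}{11}$ ($L = -3 + \frac{-42 - 159}{93 - 126} = -3 - \frac{201}{-33} = -3 - - \frac{67}{11} = -3 + \frac{67}{11} = \frac{34}{11} \approx 3.0909$)
$L - o{\left(Q,\sqrt{3 - 7} \right)} = \frac{34}{11} - \frac{1}{\frac{1}{3}} \left(3 + \sqrt{3 - 7}\right) = \frac{34}{11} - 3 \left(3 + \sqrt{-4}\right) = \frac{34}{11} - 3 \left(3 + 2 i\right) = \frac{34}{11} - \left(9 + 6 i\right) = - \frac{65}{11} - 6 i$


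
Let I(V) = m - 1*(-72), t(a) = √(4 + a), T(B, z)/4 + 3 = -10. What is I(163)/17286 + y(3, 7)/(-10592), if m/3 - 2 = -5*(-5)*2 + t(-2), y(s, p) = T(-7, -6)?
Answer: 138077/7628888 + √2/5762 ≈ 0.018345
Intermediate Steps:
T(B, z) = -52 (T(B, z) = -12 + 4*(-10) = -12 - 40 = -52)
y(s, p) = -52
m = 156 + 3*√2 (m = 6 + 3*(-5*(-5)*2 + √(4 - 2)) = 6 + 3*(25*2 + √2) = 6 + 3*(50 + √2) = 6 + (150 + 3*√2) = 156 + 3*√2 ≈ 160.24)
I(V) = 228 + 3*√2 (I(V) = (156 + 3*√2) - 1*(-72) = (156 + 3*√2) + 72 = 228 + 3*√2)
I(163)/17286 + y(3, 7)/(-10592) = (228 + 3*√2)/17286 - 52/(-10592) = (228 + 3*√2)*(1/17286) - 52*(-1/10592) = (38/2881 + √2/5762) + 13/2648 = 138077/7628888 + √2/5762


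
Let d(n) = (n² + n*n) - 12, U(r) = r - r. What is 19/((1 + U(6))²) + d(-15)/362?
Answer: 3658/181 ≈ 20.210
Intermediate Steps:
U(r) = 0
d(n) = -12 + 2*n² (d(n) = (n² + n²) - 12 = 2*n² - 12 = -12 + 2*n²)
19/((1 + U(6))²) + d(-15)/362 = 19/((1 + 0)²) + (-12 + 2*(-15)²)/362 = 19/(1²) + (-12 + 2*225)*(1/362) = 19/1 + (-12 + 450)*(1/362) = 19*1 + 438*(1/362) = 19 + 219/181 = 3658/181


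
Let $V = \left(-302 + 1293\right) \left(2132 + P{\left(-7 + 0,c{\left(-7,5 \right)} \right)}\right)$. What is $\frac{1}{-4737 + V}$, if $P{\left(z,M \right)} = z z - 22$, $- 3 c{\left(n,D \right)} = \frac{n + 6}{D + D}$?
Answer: $\frac{1}{2134832} \approx 4.6842 \cdot 10^{-7}$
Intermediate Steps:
$c{\left(n,D \right)} = - \frac{6 + n}{6 D}$ ($c{\left(n,D \right)} = - \frac{\left(n + 6\right) \frac{1}{D + D}}{3} = - \frac{\left(6 + n\right) \frac{1}{2 D}}{3} = - \frac{\frac{1}{2} \frac{1}{D} \left(6 + n\right)}{3} = - \frac{6 + n}{6 D}$)
$P{\left(z,M \right)} = -22 + z^{2}$ ($P{\left(z,M \right)} = z^{2} - 22 = -22 + z^{2}$)
$V = 2139569$ ($V = \left(-302 + 1293\right) \left(2132 - \left(22 - \left(-7 + 0\right)^{2}\right)\right) = 991 \left(2132 - \left(22 - \left(-7\right)^{2}\right)\right) = 991 \left(2132 + \left(-22 + 49\right)\right) = 991 \left(2132 + 27\right) = 991 \cdot 2159 = 2139569$)
$\frac{1}{-4737 + V} = \frac{1}{-4737 + 2139569} = \frac{1}{2134832}$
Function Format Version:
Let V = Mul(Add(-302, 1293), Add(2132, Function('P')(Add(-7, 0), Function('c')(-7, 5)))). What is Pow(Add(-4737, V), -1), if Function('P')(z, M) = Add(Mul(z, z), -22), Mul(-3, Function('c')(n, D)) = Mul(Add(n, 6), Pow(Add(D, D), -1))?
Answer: Rational(1, 2134832) ≈ 4.6842e-7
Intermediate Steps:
Function('c')(n, D) = Mul(Rational(-1, 6), Pow(D, -1), Add(6, n)) (Function('c')(n, D) = Mul(Rational(-1, 3), Mul(Add(n, 6), Pow(Add(D, D), -1))) = Mul(Rational(-1, 3), Mul(Add(6, n), Pow(Mul(2, D), -1))) = Mul(Rational(-1, 3), Mul(Add(6, n), Mul(Rational(1, 2), Pow(D, -1)))) = Mul(Rational(-1, 3), Mul(Rational(1, 2), Pow(D, -1), Add(6, n))) = Mul(Rational(-1, 6), Pow(D, -1), Add(6, n)))
Function('P')(z, M) = Add(-22, Pow(z, 2)) (Function('P')(z, M) = Add(Pow(z, 2), -22) = Add(-22, Pow(z, 2)))
V = 2139569 (V = Mul(Add(-302, 1293), Add(2132, Add(-22, Pow(Add(-7, 0), 2)))) = Mul(991, Add(2132, Add(-22, Pow(-7, 2)))) = Mul(991, Add(2132, Add(-22, 49))) = Mul(991, Add(2132, 27)) = Mul(991, 2159) = 2139569)
Pow(Add(-4737, V), -1) = Pow(Add(-4737, 2139569), -1) = Pow(2134832, -1) = Rational(1, 2134832)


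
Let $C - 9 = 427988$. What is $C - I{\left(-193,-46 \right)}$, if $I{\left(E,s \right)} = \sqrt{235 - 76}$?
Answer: $427997 - \sqrt{159} \approx 4.2798 \cdot 10^{5}$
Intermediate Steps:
$C = 427997$ ($C = 9 + 427988 = 427997$)
$I{\left(E,s \right)} = \sqrt{159}$
$C - I{\left(-193,-46 \right)} = 427997 - \sqrt{159}$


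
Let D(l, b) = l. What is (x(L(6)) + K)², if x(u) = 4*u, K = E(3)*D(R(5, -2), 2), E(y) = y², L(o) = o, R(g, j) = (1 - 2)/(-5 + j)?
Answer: 31329/49 ≈ 639.37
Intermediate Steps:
R(g, j) = -1/(-5 + j)
K = 9/7 (K = 3²*(-1/(-5 - 2)) = 9*(-1/(-7)) = 9*(-1*(-⅐)) = 9*(⅐) = 9/7 ≈ 1.2857)
(x(L(6)) + K)² = (4*6 + 9/7)² = (24 + 9/7)² = (177/7)² = 31329/49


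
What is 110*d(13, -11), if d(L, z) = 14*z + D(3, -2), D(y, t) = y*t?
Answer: -17600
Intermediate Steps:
D(y, t) = t*y
d(L, z) = -6 + 14*z (d(L, z) = 14*z - 2*3 = 14*z - 6 = -6 + 14*z)
110*d(13, -11) = 110*(-6 + 14*(-11)) = 110*(-6 - 154) = 110*(-160) = -17600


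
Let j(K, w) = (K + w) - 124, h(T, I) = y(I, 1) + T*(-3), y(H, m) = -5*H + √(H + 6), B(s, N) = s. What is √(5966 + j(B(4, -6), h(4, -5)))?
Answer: 2*√1465 ≈ 76.551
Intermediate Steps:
y(H, m) = √(6 + H) - 5*H (y(H, m) = -5*H + √(6 + H) = √(6 + H) - 5*H)
h(T, I) = √(6 + I) - 5*I - 3*T (h(T, I) = (√(6 + I) - 5*I) + T*(-3) = (√(6 + I) - 5*I) - 3*T = √(6 + I) - 5*I - 3*T)
j(K, w) = -124 + K + w
√(5966 + j(B(4, -6), h(4, -5))) = √(5966 + (-124 + 4 + (√(6 - 5) - 5*(-5) - 3*4))) = √(5966 + (-124 + 4 + (√1 + 25 - 12))) = √(5966 + (-124 + 4 + (1 + 25 - 12))) = √(5966 + (-124 + 4 + 14)) = √(5966 - 106) = √5860 = 2*√1465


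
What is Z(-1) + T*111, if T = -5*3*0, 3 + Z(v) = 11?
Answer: 8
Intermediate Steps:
Z(v) = 8 (Z(v) = -3 + 11 = 8)
T = 0 (T = -15*0 = 0)
Z(-1) + T*111 = 8 + 0*111 = 8 + 0 = 8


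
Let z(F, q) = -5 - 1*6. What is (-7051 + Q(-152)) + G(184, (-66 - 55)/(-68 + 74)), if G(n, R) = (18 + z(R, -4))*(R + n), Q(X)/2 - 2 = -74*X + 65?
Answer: 100355/6 ≈ 16726.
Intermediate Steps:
Q(X) = 134 - 148*X (Q(X) = 4 + 2*(-74*X + 65) = 4 + 2*(65 - 74*X) = 4 + (130 - 148*X) = 134 - 148*X)
z(F, q) = -11 (z(F, q) = -5 - 6 = -11)
G(n, R) = 7*R + 7*n (G(n, R) = (18 - 11)*(R + n) = 7*(R + n) = 7*R + 7*n)
(-7051 + Q(-152)) + G(184, (-66 - 55)/(-68 + 74)) = (-7051 + (134 - 148*(-152))) + (7*((-66 - 55)/(-68 + 74)) + 7*184) = (-7051 + (134 + 22496)) + (7*(-121/6) + 1288) = (-7051 + 22630) + (7*(-121*⅙) + 1288) = 15579 + (7*(-121/6) + 1288) = 15579 + (-847/6 + 1288) = 15579 + 6881/6 = 100355/6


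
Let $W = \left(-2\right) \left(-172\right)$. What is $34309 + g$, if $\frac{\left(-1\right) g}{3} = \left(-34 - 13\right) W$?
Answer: $82813$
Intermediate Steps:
$W = 344$
$g = 48504$ ($g = - 3 \left(-34 - 13\right) 344 = - 3 \left(\left(-47\right) 344\right) = \left(-3\right) \left(-16168\right) = 48504$)
$34309 + g = 34309 + 48504 = 82813$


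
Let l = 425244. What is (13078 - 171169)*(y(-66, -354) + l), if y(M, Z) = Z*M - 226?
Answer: -70885158762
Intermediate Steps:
y(M, Z) = -226 + M*Z (y(M, Z) = M*Z - 226 = -226 + M*Z)
(13078 - 171169)*(y(-66, -354) + l) = (13078 - 171169)*((-226 - 66*(-354)) + 425244) = -158091*((-226 + 23364) + 425244) = -158091*(23138 + 425244) = -158091*448382 = -70885158762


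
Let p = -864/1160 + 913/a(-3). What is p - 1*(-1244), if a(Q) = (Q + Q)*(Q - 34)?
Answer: 40152769/32190 ≈ 1247.4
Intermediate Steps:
a(Q) = 2*Q*(-34 + Q) (a(Q) = (2*Q)*(-34 + Q) = 2*Q*(-34 + Q))
p = 108409/32190 (p = -864/1160 + 913/((2*(-3)*(-34 - 3))) = -864*1/1160 + 913/((2*(-3)*(-37))) = -108/145 + 913/222 = 108409/32190 ≈ 3.3678)
p - 1*(-1244) = 108409/32190 - 1*(-1244) = 108409/32190 + 1244 = 40152769/32190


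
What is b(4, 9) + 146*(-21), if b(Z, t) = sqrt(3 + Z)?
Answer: -3066 + sqrt(7) ≈ -3063.4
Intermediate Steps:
b(4, 9) + 146*(-21) = sqrt(3 + 4) + 146*(-21) = sqrt(7) - 3066 = -3066 + sqrt(7)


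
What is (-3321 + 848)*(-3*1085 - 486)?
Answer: 9251493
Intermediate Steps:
(-3321 + 848)*(-3*1085 - 486) = -2473*(-3255 - 486) = -2473*(-3741) = 9251493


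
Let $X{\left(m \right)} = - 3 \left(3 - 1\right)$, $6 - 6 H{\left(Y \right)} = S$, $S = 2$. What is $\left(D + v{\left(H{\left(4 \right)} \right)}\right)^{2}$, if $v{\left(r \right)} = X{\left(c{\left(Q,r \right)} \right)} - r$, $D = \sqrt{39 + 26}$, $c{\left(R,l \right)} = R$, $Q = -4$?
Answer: $\frac{985}{9} - \frac{40 \sqrt{65}}{3} \approx 1.9477$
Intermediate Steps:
$H{\left(Y \right)} = \frac{2}{3}$ ($H{\left(Y \right)} = 1 - \frac{1}{3} = \frac{2}{3}$)
$X{\left(m \right)} = -6$ ($X{\left(m \right)} = \left(-3\right) 2 = -6$)
$D = \sqrt{65} \approx 8.0623$
$v{\left(r \right)} = -6 - r$
$\left(D + v{\left(H{\left(4 \right)} \right)}\right)^{2} = \left(\sqrt{65} - \frac{20}{3}\right)^{2} = \left(- \frac{20}{3} + \sqrt{65}\right)^{2}$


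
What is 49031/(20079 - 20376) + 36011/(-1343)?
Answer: -76543900/398871 ≈ -191.90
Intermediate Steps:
49031/(20079 - 20376) + 36011/(-1343) = 49031/(-297) + 36011*(-1/1343) = 49031*(-1/297) - 36011/1343 = -49031/297 - 36011/1343 = -76543900/398871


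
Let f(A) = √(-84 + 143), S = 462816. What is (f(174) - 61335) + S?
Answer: 401481 + √59 ≈ 4.0149e+5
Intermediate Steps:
f(A) = √59
(f(174) - 61335) + S = (√59 - 61335) + 462816 = (-61335 + √59) + 462816 = 401481 + √59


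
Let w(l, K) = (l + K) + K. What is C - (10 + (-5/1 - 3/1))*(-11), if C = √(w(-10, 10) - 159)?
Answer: 22 + I*√149 ≈ 22.0 + 12.207*I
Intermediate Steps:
w(l, K) = l + 2*K (w(l, K) = (K + l) + K = l + 2*K)
C = I*√149 (C = √((-10 + 2*10) - 159) = √((-10 + 20) - 159) = √(10 - 159) = √(-149) = I*√149 ≈ 12.207*I)
C - (10 + (-5/1 - 3/1))*(-11) = I*√149 - (10 + (-5/1 - 3/1))*(-11) = I*√149 - (10 + (-5*1 - 3*1))*(-11) = I*√149 - (10 + (-5 - 3))*(-11) = I*√149 - (10 - 8)*(-11) = I*√149 - 2*(-11) = I*√149 - 1*(-22) = I*√149 + 22 = 22 + I*√149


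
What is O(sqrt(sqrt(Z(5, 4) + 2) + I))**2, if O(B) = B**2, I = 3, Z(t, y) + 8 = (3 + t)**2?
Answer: (3 + sqrt(58))**2 ≈ 112.69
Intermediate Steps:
Z(t, y) = -8 + (3 + t)**2
O(sqrt(sqrt(Z(5, 4) + 2) + I))**2 = ((sqrt(sqrt((-8 + (3 + 5)**2) + 2) + 3))**2)**2 = ((sqrt(sqrt((-8 + 8**2) + 2) + 3))**2)**2 = ((sqrt(sqrt((-8 + 64) + 2) + 3))**2)**2 = ((sqrt(sqrt(56 + 2) + 3))**2)**2 = ((sqrt(sqrt(58) + 3))**2)**2 = ((sqrt(3 + sqrt(58)))**2)**2 = (3 + sqrt(58))**2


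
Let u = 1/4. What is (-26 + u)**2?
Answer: 10609/16 ≈ 663.06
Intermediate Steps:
u = 1/4 ≈ 0.25000
(-26 + u)**2 = (-26 + 1/4)**2 = (-103/4)**2 = 10609/16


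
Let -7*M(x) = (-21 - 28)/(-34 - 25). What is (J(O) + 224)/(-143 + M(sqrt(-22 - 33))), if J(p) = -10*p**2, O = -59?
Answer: 1020287/4222 ≈ 241.66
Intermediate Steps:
M(x) = -7/59 (M(x) = -(-21 - 28)/(7*(-34 - 25)) = -(-7)/(-59) = -(-7)*(-1)/59 = -1/7*49/59 = -7/59)
(J(O) + 224)/(-143 + M(sqrt(-22 - 33))) = (-10*(-59)**2 + 224)/(-143 - 7/59) = (-10*3481 + 224)/(-8444/59) = (-34810 + 224)*(-59/8444) = -34586*(-59/8444) = 1020287/4222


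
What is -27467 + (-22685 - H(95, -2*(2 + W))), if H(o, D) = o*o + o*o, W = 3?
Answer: -68202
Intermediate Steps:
H(o, D) = 2*o² (H(o, D) = o² + o² = 2*o²)
-27467 + (-22685 - H(95, -2*(2 + W))) = -27467 + (-22685 - 2*95²) = -27467 + (-22685 - 2*9025) = -27467 + (-22685 - 1*18050) = -27467 + (-22685 - 18050) = -27467 - 40735 = -68202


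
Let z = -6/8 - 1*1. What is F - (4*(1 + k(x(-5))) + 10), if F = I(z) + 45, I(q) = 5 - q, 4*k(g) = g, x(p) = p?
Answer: 171/4 ≈ 42.750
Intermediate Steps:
k(g) = g/4
z = -7/4 (z = -6*⅛ - 1 = -¾ - 1 = -7/4 ≈ -1.7500)
F = 207/4 (F = (5 - 1*(-7/4)) + 45 = (5 + 7/4) + 45 = 27/4 + 45 = 207/4 ≈ 51.750)
F - (4*(1 + k(x(-5))) + 10) = 207/4 - (4*(1 + (¼)*(-5)) + 10) = 207/4 - (4*(1 - 5/4) + 10) = 207/4 - (4*(-¼) + 10) = 207/4 - (-1 + 10) = 207/4 - 1*9 = 207/4 - 9 = 171/4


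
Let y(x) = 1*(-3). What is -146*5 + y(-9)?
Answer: -733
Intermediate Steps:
y(x) = -3
-146*5 + y(-9) = -146*5 - 3 = -730 - 3 = -733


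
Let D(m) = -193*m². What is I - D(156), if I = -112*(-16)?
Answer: 4698640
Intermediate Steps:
I = 1792
I - D(156) = 1792 - (-193)*156² = 1792 - (-193)*24336 = 1792 - 1*(-4696848) = 1792 + 4696848 = 4698640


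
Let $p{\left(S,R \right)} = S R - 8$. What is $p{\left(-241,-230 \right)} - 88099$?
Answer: $-32677$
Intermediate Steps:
$p{\left(S,R \right)} = -8 + R S$ ($p{\left(S,R \right)} = R S - 8 = -8 + R S$)
$p{\left(-241,-230 \right)} - 88099 = \left(-8 - -55430\right) - 88099 = \left(-8 + 55430\right) - 88099 = 55422 - 88099 = -32677$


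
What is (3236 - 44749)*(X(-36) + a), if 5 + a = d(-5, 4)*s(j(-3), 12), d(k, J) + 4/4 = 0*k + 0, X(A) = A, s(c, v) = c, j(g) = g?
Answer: 1577494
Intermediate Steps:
d(k, J) = -1 (d(k, J) = -1 + (0*k + 0) = -1 + (0 + 0) = -1 + 0 = -1)
a = -2 (a = -5 - 1*(-3) = -5 + 3 = -2)
(3236 - 44749)*(X(-36) + a) = (3236 - 44749)*(-36 - 2) = -41513*(-38) = 1577494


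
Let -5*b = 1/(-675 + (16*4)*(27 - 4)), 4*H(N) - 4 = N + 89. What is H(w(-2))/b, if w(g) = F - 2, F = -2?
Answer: -354665/4 ≈ -88666.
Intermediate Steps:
w(g) = -4 (w(g) = -2 - 2 = -4)
H(N) = 93/4 + N/4 (H(N) = 1 + (N + 89)/4 = 1 + (89 + N)/4 = 1 + (89/4 + N/4) = 93/4 + N/4)
b = -1/3985 (b = -1/(5*(-675 + (16*4)*(27 - 4))) = -1/(5*(-675 + 64*23)) = -1/(5*(-675 + 1472)) = -⅕/797 = -⅕*1/797 = -1/3985 ≈ -0.00025094)
H(w(-2))/b = (93/4 + (¼)*(-4))/(-1/3985) = (93/4 - 1)*(-3985) = (89/4)*(-3985) = -354665/4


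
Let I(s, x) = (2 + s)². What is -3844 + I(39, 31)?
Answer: -2163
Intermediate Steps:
-3844 + I(39, 31) = -3844 + (2 + 39)² = -3844 + 41² = -3844 + 1681 = -2163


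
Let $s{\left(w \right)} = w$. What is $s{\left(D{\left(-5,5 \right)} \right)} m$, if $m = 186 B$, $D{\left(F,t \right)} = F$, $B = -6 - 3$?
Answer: $8370$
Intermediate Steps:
$B = -9$ ($B = -6 - 3 = -9$)
$m = -1674$ ($m = 186 \left(-9\right) = -1674$)
$s{\left(D{\left(-5,5 \right)} \right)} m = \left(-5\right) \left(-1674\right) = 8370$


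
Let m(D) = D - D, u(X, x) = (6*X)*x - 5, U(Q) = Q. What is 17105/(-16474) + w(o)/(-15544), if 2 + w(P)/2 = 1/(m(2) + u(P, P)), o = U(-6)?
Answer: -14021708553/13507790404 ≈ -1.0380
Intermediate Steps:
u(X, x) = -5 + 6*X*x (u(X, x) = 6*X*x - 5 = -5 + 6*X*x)
m(D) = 0
o = -6
w(P) = -4 + 2/(-5 + 6*P**2) (w(P) = -4 + 2/(0 + (-5 + 6*P*P)) = -4 + 2/(0 + (-5 + 6*P**2)) = -4 + 2/(-5 + 6*P**2))
17105/(-16474) + w(o)/(-15544) = 17105/(-16474) + (2*(11 - 12*(-6)**2)/(-5 + 6*(-6)**2))/(-15544) = 17105*(-1/16474) + (2*(11 - 12*36)/(-5 + 6*36))*(-1/15544) = -17105/16474 + (2*(11 - 432)/(-5 + 216))*(-1/15544) = -17105/16474 + (2*(-421)/211)*(-1/15544) = -17105/16474 + (2*(1/211)*(-421))*(-1/15544) = -17105/16474 - 842/211*(-1/15544) = -17105/16474 + 421/1639892 = -14021708553/13507790404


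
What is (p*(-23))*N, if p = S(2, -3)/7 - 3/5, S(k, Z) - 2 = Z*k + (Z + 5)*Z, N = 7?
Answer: 1633/5 ≈ 326.60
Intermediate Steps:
S(k, Z) = 2 + Z*k + Z*(5 + Z) (S(k, Z) = 2 + (Z*k + (Z + 5)*Z) = 2 + (Z*k + (5 + Z)*Z) = 2 + (Z*k + Z*(5 + Z)) = 2 + Z*k + Z*(5 + Z))
p = -71/35 (p = (2 + (-3)**2 + 5*(-3) - 3*2)/7 - 3/5 = (2 + 9 - 15 - 6)*(1/7) - 3*1/5 = -10*1/7 - 3/5 = -10/7 - 3/5 = -71/35 ≈ -2.0286)
(p*(-23))*N = -71/35*(-23)*7 = (1633/35)*7 = 1633/5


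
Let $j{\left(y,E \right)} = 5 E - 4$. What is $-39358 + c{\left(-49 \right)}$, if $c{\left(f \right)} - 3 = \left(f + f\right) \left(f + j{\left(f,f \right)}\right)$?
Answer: $-10151$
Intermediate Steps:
$j{\left(y,E \right)} = -4 + 5 E$
$c{\left(f \right)} = 3 + 2 f \left(-4 + 6 f\right)$ ($c{\left(f \right)} = 3 + \left(f + f\right) \left(f + \left(-4 + 5 f\right)\right) = 3 + 2 f \left(-4 + 6 f\right)$)
$-39358 + c{\left(-49 \right)} = -39358 + \left(3 - -392 + 12 \left(-49\right)^{2}\right) = -39358 + \left(3 + 392 + 12 \cdot 2401\right) = -39358 + \left(3 + 392 + 28812\right) = -39358 + 29207 = -10151$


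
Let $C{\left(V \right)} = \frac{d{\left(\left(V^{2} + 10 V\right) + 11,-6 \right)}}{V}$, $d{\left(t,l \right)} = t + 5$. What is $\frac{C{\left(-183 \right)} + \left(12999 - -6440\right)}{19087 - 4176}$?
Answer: $\frac{3525662}{2728713} \approx 1.2921$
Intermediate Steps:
$d{\left(t,l \right)} = 5 + t$
$C{\left(V \right)} = \frac{16 + V^{2} + 10 V}{V}$ ($C{\left(V \right)} = \frac{5 + \left(\left(V^{2} + 10 V\right) + 11\right)}{V} = \frac{5 + \left(11 + V^{2} + 10 V\right)}{V} = \frac{16 + V^{2} + 10 V}{V}$)
$\frac{C{\left(-183 \right)} + \left(12999 - -6440\right)}{19087 - 4176} = \frac{\left(10 - 183 + \frac{16}{-183}\right) + \left(12999 - -6440\right)}{19087 - 4176} = \frac{\left(10 - 183 + 16 \left(- \frac{1}{183}\right)\right) + \left(12999 + 6440\right)}{14911} = \left(\left(10 - 183 - \frac{16}{183}\right) + 19439\right) \frac{1}{14911} = \left(- \frac{31675}{183} + 19439\right) \frac{1}{14911} = \frac{3525662}{183} \cdot \frac{1}{14911} = \frac{3525662}{2728713}$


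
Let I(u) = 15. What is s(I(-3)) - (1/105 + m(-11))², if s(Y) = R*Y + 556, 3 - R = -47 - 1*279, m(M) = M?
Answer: 59206559/11025 ≈ 5370.2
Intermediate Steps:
R = 329 (R = 3 - (-47 - 1*279) = 3 - (-47 - 279) = 3 - 1*(-326) = 3 + 326 = 329)
s(Y) = 556 + 329*Y (s(Y) = 329*Y + 556 = 556 + 329*Y)
s(I(-3)) - (1/105 + m(-11))² = (556 + 329*15) - (1/105 - 11)² = (556 + 4935) - (1/105 - 11)² = 5491 - (-1154/105)² = 5491 - 1*1331716/11025 = 5491 - 1331716/11025 = 59206559/11025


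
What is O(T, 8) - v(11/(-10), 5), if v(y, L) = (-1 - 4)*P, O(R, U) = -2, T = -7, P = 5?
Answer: 23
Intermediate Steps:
v(y, L) = -25 (v(y, L) = (-1 - 4)*5 = -5*5 = -25)
O(T, 8) - v(11/(-10), 5) = -2 - 1*(-25) = -2 + 25 = 23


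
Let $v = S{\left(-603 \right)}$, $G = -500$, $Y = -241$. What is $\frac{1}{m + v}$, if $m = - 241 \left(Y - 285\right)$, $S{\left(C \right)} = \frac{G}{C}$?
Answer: $\frac{603}{76440398} \approx 7.8885 \cdot 10^{-6}$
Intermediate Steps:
$S{\left(C \right)} = - \frac{500}{C}$
$m = 126766$ ($m = - 241 \left(-241 - 285\right) = \left(-241\right) \left(-526\right) = 126766$)
$v = \frac{500}{603}$ ($v = - \frac{500}{-603} = \left(-500\right) \left(- \frac{1}{603}\right) = \frac{500}{603} \approx 0.82919$)
$\frac{1}{m + v} = \frac{1}{126766 + \frac{500}{603}} = \frac{1}{\frac{76440398}{603}} = \frac{603}{76440398}$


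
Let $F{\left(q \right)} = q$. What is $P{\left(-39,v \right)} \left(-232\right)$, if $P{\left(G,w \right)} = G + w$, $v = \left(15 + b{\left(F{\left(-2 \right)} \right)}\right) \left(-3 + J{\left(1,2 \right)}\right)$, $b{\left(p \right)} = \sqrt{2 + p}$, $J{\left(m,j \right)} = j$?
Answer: $12528$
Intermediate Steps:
$v = -15$ ($v = \left(15 + \sqrt{2 - 2}\right) \left(-3 + 2\right) = \left(15 + \sqrt{0}\right) \left(-1\right) = \left(15 + 0\right) \left(-1\right) = 15 \left(-1\right) = -15$)
$P{\left(-39,v \right)} \left(-232\right) = \left(-39 - 15\right) \left(-232\right) = \left(-54\right) \left(-232\right) = 12528$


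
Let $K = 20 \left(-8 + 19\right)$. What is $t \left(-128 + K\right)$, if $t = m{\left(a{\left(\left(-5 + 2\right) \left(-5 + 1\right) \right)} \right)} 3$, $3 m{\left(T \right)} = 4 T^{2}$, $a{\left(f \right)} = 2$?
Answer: $1472$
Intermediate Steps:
$K = 220$ ($K = 20 \cdot 11 = 220$)
$m{\left(T \right)} = \frac{4 T^{2}}{3}$
$t = 16$ ($t = \frac{4 \cdot 2^{2}}{3} \cdot 3 = \frac{4}{3} \cdot 4 \cdot 3 = \frac{16}{3} \cdot 3 = 16$)
$t \left(-128 + K\right) = 16 \left(-128 + 220\right) = 16 \cdot 92 = 1472$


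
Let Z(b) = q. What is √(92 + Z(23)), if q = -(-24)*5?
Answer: 2*√53 ≈ 14.560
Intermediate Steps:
q = 120 (q = -12*(-10) = 120)
Z(b) = 120
√(92 + Z(23)) = √(92 + 120) = √212 = 2*√53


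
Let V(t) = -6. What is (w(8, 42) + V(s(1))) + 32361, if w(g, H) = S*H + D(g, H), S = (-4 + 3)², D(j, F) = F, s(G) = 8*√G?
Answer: 32439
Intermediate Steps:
S = 1 (S = (-1)² = 1)
w(g, H) = 2*H (w(g, H) = 1*H + H = H + H = 2*H)
(w(8, 42) + V(s(1))) + 32361 = (2*42 - 6) + 32361 = (84 - 6) + 32361 = 78 + 32361 = 32439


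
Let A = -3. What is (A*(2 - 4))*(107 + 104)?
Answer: 1266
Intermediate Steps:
(A*(2 - 4))*(107 + 104) = (-3*(2 - 4))*(107 + 104) = -3*(-2)*211 = 6*211 = 1266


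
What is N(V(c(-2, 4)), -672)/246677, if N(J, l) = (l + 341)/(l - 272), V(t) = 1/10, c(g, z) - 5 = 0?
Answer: 331/232863088 ≈ 1.4214e-6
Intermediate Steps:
c(g, z) = 5 (c(g, z) = 5 + 0 = 5)
V(t) = ⅒
N(J, l) = (341 + l)/(-272 + l)
N(V(c(-2, 4)), -672)/246677 = ((341 - 672)/(-272 - 672))/246677 = (-331/(-944))*(1/246677) = -1/944*(-331)*(1/246677) = (331/944)*(1/246677) = 331/232863088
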